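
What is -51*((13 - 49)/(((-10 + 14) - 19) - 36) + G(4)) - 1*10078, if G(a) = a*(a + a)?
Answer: -11746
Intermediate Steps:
G(a) = 2*a² (G(a) = a*(2*a) = 2*a²)
-51*((13 - 49)/(((-10 + 14) - 19) - 36) + G(4)) - 1*10078 = -51*((13 - 49)/(((-10 + 14) - 19) - 36) + 2*4²) - 1*10078 = -51*(-36/((4 - 19) - 36) + 2*16) - 10078 = -51*(-36/(-15 - 36) + 32) - 10078 = -51*(-36/(-51) + 32) - 10078 = -51*(-36*(-1/51) + 32) - 10078 = -51*(12/17 + 32) - 10078 = -51*556/17 - 10078 = -1668 - 10078 = -11746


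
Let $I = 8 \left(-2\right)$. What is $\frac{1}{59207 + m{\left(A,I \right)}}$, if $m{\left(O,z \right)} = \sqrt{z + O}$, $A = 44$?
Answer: $\frac{59207}{3505468821} - \frac{2 \sqrt{7}}{3505468821} \approx 1.6888 \cdot 10^{-5}$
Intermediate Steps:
$I = -16$
$m{\left(O,z \right)} = \sqrt{O + z}$
$\frac{1}{59207 + m{\left(A,I \right)}} = \frac{1}{59207 + \sqrt{44 - 16}} = \frac{1}{59207 + \sqrt{28}} = \frac{1}{59207 + 2 \sqrt{7}}$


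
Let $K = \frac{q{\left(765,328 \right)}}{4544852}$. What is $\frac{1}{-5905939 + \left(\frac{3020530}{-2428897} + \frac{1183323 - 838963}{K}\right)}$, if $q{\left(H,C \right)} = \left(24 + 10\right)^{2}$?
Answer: $\frac{701951233}{946199881317920003} \approx 7.4186 \cdot 10^{-10}$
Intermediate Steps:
$q{\left(H,C \right)} = 1156$ ($q{\left(H,C \right)} = 34^{2} = 1156$)
$K = \frac{289}{1136213}$ ($K = \frac{1156}{4544852} = 1156 \cdot \frac{1}{4544852} = \frac{289}{1136213} \approx 0.00025435$)
$\frac{1}{-5905939 + \left(\frac{3020530}{-2428897} + \frac{1183323 - 838963}{K}\right)} = \frac{1}{-5905939 + \left(\frac{3020530}{-2428897} + \frac{1183323 - 838963}{\frac{289}{1136213}}\right)} = \frac{1}{-5905939 + \left(3020530 \left(- \frac{1}{2428897}\right) + 344360 \cdot \frac{1136213}{289}\right)} = \frac{1}{-5905939 + \left(- \frac{3020530}{2428897} + \frac{391266308680}{289}\right)} = \frac{1}{-5905939 + \frac{950345562480992790}{701951233}} = \frac{1}{\frac{946199881317920003}{701951233}} = \frac{701951233}{946199881317920003}$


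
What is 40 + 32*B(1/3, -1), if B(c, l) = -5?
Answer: -120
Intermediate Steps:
40 + 32*B(1/3, -1) = 40 + 32*(-5) = 40 - 160 = -120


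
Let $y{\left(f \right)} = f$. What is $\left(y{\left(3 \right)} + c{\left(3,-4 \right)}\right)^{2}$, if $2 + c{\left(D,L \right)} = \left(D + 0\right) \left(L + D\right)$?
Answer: $4$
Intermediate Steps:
$c{\left(D,L \right)} = -2 + D \left(D + L\right)$ ($c{\left(D,L \right)} = -2 + \left(D + 0\right) \left(L + D\right) = -2 + D \left(D + L\right)$)
$\left(y{\left(3 \right)} + c{\left(3,-4 \right)}\right)^{2} = \left(3 + \left(-2 + 3^{2} + 3 \left(-4\right)\right)\right)^{2} = \left(3 - 5\right)^{2} = \left(-2\right)^{2} = 4$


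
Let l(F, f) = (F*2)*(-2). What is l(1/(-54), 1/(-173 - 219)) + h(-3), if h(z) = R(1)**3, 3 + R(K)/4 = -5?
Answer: -884734/27 ≈ -32768.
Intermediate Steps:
R(K) = -32 (R(K) = -12 + 4*(-5) = -12 - 20 = -32)
h(z) = -32768 (h(z) = (-32)**3 = -32768)
l(F, f) = -4*F (l(F, f) = (2*F)*(-2) = -4*F)
l(1/(-54), 1/(-173 - 219)) + h(-3) = -4/(-54) - 32768 = -4*(-1/54) - 32768 = 2/27 - 32768 = -884734/27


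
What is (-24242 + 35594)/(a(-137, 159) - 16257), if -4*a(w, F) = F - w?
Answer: -11352/16331 ≈ -0.69512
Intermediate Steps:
a(w, F) = -F/4 + w/4 (a(w, F) = -(F - w)/4 = -F/4 + w/4)
(-24242 + 35594)/(a(-137, 159) - 16257) = (-24242 + 35594)/((-¼*159 + (¼)*(-137)) - 16257) = 11352/((-159/4 - 137/4) - 16257) = 11352/(-74 - 16257) = 11352/(-16331) = 11352*(-1/16331) = -11352/16331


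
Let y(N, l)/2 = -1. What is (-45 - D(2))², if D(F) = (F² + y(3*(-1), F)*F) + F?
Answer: 2209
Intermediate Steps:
y(N, l) = -2 (y(N, l) = 2*(-1) = -2)
D(F) = F² - F (D(F) = (F² - 2*F) + F = F² - F)
(-45 - D(2))² = (-45 - 2*(-1 + 2))² = (-45 - 2)² = (-47)² = 2209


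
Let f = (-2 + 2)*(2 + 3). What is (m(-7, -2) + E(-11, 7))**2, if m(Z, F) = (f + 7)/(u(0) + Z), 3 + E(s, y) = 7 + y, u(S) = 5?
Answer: 225/4 ≈ 56.250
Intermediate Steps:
f = 0 (f = 0*5 = 0)
E(s, y) = 4 + y (E(s, y) = -3 + (7 + y) = 4 + y)
m(Z, F) = 7/(5 + Z) (m(Z, F) = (0 + 7)/(5 + Z) = 7/(5 + Z))
(m(-7, -2) + E(-11, 7))**2 = (7/(5 - 7) + (4 + 7))**2 = (7/(-2) + 11)**2 = (7*(-1/2) + 11)**2 = (-7/2 + 11)**2 = (15/2)**2 = 225/4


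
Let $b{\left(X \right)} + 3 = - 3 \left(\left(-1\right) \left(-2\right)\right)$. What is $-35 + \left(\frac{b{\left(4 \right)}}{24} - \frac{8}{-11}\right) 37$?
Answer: $- \frac{1933}{88} \approx -21.966$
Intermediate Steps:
$b{\left(X \right)} = -9$ ($b{\left(X \right)} = -3 - 3 \left(\left(-1\right) \left(-2\right)\right) = -3 - 6 = -9$)
$-35 + \left(\frac{b{\left(4 \right)}}{24} - \frac{8}{-11}\right) 37 = -35 + \left(- \frac{9}{24} - \frac{8}{-11}\right) 37 = -35 + \left(\left(-9\right) \frac{1}{24} - - \frac{8}{11}\right) 37 = -35 + \left(- \frac{3}{8} + \frac{8}{11}\right) 37 = -35 + \frac{31}{88} \cdot 37 = -35 + \frac{1147}{88} = - \frac{1933}{88}$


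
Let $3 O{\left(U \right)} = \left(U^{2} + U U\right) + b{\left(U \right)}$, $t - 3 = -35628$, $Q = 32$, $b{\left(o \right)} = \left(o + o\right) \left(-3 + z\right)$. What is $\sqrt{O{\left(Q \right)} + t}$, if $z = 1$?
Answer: $i \sqrt{34985} \approx 187.04 i$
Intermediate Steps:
$b{\left(o \right)} = - 4 o$ ($b{\left(o \right)} = \left(o + o\right) \left(-3 + 1\right) = 2 o \left(-2\right) = - 4 o$)
$t = -35625$ ($t = 3 - 35628 = -35625$)
$O{\left(U \right)} = - \frac{4 U}{3} + \frac{2 U^{2}}{3}$ ($O{\left(U \right)} = \frac{\left(U^{2} + U U\right) - 4 U}{3} = \frac{\left(U^{2} + U^{2}\right) - 4 U}{3} = \frac{2 U^{2} - 4 U}{3} = \frac{- 4 U + 2 U^{2}}{3} = - \frac{4 U}{3} + \frac{2 U^{2}}{3}$)
$\sqrt{O{\left(Q \right)} + t} = \sqrt{\frac{2}{3} \cdot 32 \left(-2 + 32\right) - 35625} = \sqrt{\frac{2}{3} \cdot 32 \cdot 30 - 35625} = \sqrt{640 - 35625} = \sqrt{-34985} = i \sqrt{34985}$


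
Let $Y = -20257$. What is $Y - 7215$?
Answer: $-27472$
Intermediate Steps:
$Y - 7215 = -20257 - 7215 = -27472$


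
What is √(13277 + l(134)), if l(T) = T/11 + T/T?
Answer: 4*√100507/11 ≈ 115.28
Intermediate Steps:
l(T) = 1 + T/11 (l(T) = T*(1/11) + 1 = T/11 + 1 = 1 + T/11)
√(13277 + l(134)) = √(13277 + (1 + (1/11)*134)) = √(13277 + (1 + 134/11)) = √(13277 + 145/11) = √(146192/11) = 4*√100507/11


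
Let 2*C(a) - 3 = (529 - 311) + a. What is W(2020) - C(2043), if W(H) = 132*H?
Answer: 265508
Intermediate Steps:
C(a) = 221/2 + a/2 (C(a) = 3/2 + ((529 - 311) + a)/2 = 3/2 + (218 + a)/2 = 3/2 + (109 + a/2) = 221/2 + a/2)
W(2020) - C(2043) = 132*2020 - (221/2 + (½)*2043) = 266640 - (221/2 + 2043/2) = 266640 - 1*1132 = 266640 - 1132 = 265508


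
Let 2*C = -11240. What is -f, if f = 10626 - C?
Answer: -16246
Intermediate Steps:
C = -5620 (C = (½)*(-11240) = -5620)
f = 16246 (f = 10626 - 1*(-5620) = 10626 + 5620 = 16246)
-f = -1*16246 = -16246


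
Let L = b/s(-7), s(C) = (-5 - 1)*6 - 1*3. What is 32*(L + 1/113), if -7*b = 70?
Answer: 37408/4407 ≈ 8.4883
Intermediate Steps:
b = -10 (b = -⅐*70 = -10)
s(C) = -39 (s(C) = -6*6 - 3 = -36 - 3 = -39)
L = 10/39 (L = -10/(-39) = -10*(-1/39) = 10/39 ≈ 0.25641)
32*(L + 1/113) = 32*(10/39 + 1/113) = 32*(1169/4407) = 37408/4407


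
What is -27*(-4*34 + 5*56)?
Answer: -3888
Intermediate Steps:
-27*(-4*34 + 5*56) = -27*(-136 + 280) = -27*144 = -3888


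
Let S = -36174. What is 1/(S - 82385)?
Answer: -1/118559 ≈ -8.4346e-6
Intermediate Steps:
1/(S - 82385) = 1/(-36174 - 82385) = 1/(-118559) = -1/118559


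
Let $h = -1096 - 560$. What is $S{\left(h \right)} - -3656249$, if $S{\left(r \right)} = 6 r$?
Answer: $3646313$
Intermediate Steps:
$h = -1656$ ($h = -1096 - 560 = -1656$)
$S{\left(h \right)} - -3656249 = 6 \left(-1656\right) - -3656249 = -9936 + 3656249 = 3646313$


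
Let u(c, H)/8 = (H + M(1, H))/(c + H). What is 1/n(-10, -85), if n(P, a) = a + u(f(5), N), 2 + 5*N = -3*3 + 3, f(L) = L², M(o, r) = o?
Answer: -39/3323 ≈ -0.011736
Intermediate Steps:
N = -8/5 (N = -⅖ + (-3*3 + 3)/5 = -⅖ + (-9 + 3)/5 = -⅖ + (⅕)*(-6) = -⅖ - 6/5 = -8/5 ≈ -1.6000)
u(c, H) = 8*(1 + H)/(H + c) (u(c, H) = 8*((H + 1)/(c + H)) = 8*((1 + H)/(H + c)) = 8*(1 + H)/(H + c))
n(P, a) = -8/39 + a (n(P, a) = a + 8*(1 - 8/5)/(-8/5 + 5²) = a + 8*(-⅗)/(-8/5 + 25) = a + 8*(-⅗)/(117/5) = a + 8*(5/117)*(-⅗) = a - 8/39 = -8/39 + a)
1/n(-10, -85) = 1/(-8/39 - 85) = 1/(-3323/39) = -39/3323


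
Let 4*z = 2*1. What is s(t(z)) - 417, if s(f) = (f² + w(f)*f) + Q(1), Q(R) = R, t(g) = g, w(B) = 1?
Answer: -1661/4 ≈ -415.25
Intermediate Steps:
z = ½ (z = (2*1)/4 = (¼)*2 = ½ ≈ 0.50000)
s(f) = 1 + f + f² (s(f) = (f² + 1*f) + 1 = (f² + f) + 1 = (f + f²) + 1 = 1 + f + f²)
s(t(z)) - 417 = (1 + ½ + (½)²) - 417 = (1 + ½ + ¼) - 417 = 7/4 - 417 = -1661/4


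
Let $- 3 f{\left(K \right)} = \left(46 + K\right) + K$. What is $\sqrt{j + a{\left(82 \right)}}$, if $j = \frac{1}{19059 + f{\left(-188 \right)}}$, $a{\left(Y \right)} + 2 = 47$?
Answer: $\frac{\sqrt{16535294414}}{19169} \approx 6.7082$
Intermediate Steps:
$a{\left(Y \right)} = 45$ ($a{\left(Y \right)} = -2 + 47 = 45$)
$f{\left(K \right)} = - \frac{46}{3} - \frac{2 K}{3}$ ($f{\left(K \right)} = - \frac{\left(46 + K\right) + K}{3} = - \frac{46 + 2 K}{3} = - \frac{46}{3} - \frac{2 K}{3}$)
$j = \frac{1}{19169}$ ($j = \frac{1}{19059 - -110} = \frac{1}{19059 + \left(- \frac{46}{3} + \frac{376}{3}\right)} = \frac{1}{19059 + 110} = \frac{1}{19169} \approx 5.2168 \cdot 10^{-5}$)
$\sqrt{j + a{\left(82 \right)}} = \sqrt{\frac{1}{19169} + 45} = \sqrt{\frac{862606}{19169}} = \frac{\sqrt{16535294414}}{19169}$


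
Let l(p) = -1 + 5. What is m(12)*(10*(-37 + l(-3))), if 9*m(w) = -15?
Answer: 550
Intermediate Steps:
m(w) = -5/3 (m(w) = (⅑)*(-15) = -5/3)
l(p) = 4
m(12)*(10*(-37 + l(-3))) = -50*(-37 + 4)/3 = -50*(-33)/3 = -5/3*(-330) = 550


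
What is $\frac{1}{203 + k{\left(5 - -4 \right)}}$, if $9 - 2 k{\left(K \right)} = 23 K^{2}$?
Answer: $- \frac{1}{724} \approx -0.0013812$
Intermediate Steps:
$k{\left(K \right)} = \frac{9}{2} - \frac{23 K^{2}}{2}$
$\frac{1}{203 + k{\left(5 - -4 \right)}} = \frac{1}{203 + \left(\frac{9}{2} - \frac{23 \left(5 - -4\right)^{2}}{2}\right)} = \frac{1}{203 + \left(\frac{9}{2} - \frac{23 \left(5 + 4\right)^{2}}{2}\right)} = \frac{1}{203 + \left(\frac{9}{2} - \frac{23 \cdot 9^{2}}{2}\right)} = \frac{1}{203 + \left(\frac{9}{2} - \frac{1863}{2}\right)} = \frac{1}{203 - 927} = \frac{1}{-724} = - \frac{1}{724}$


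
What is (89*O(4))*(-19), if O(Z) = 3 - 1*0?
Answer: -5073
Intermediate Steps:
O(Z) = 3 (O(Z) = 3 + 0 = 3)
(89*O(4))*(-19) = (89*3)*(-19) = 267*(-19) = -5073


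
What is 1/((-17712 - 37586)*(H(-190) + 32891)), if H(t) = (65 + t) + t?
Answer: -1/1801387648 ≈ -5.5513e-10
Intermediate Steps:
H(t) = 65 + 2*t
1/((-17712 - 37586)*(H(-190) + 32891)) = 1/((-17712 - 37586)*((65 + 2*(-190)) + 32891)) = 1/(-55298*((65 - 380) + 32891)) = 1/(-55298*(-315 + 32891)) = 1/(-55298*32576) = 1/(-1801387648) = -1/1801387648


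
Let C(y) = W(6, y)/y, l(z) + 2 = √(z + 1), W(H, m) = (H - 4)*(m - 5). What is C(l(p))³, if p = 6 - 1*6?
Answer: 1728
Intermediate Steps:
W(H, m) = (-5 + m)*(-4 + H) (W(H, m) = (-4 + H)*(-5 + m) = (-5 + m)*(-4 + H))
p = 0 (p = 6 - 6 = 0)
l(z) = -2 + √(1 + z) (l(z) = -2 + √(z + 1) = -2 + √(1 + z))
C(y) = (-10 + 2*y)/y (C(y) = (20 - 5*6 - 4*y + 6*y)/y = (20 - 30 - 4*y + 6*y)/y = (-10 + 2*y)/y)
C(l(p))³ = (2 - 10/(-2 + √(1 + 0)))³ = (2 - 10/(-2 + √1))³ = (2 - 10/(-2 + 1))³ = (2 - 10/(-1))³ = (2 - 10*(-1))³ = (2 + 10)³ = 12³ = 1728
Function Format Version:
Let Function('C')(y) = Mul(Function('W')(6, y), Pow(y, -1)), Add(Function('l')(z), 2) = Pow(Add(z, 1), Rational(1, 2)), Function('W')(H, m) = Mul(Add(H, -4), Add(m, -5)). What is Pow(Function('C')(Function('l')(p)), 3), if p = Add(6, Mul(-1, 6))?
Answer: 1728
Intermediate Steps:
Function('W')(H, m) = Mul(Add(-5, m), Add(-4, H)) (Function('W')(H, m) = Mul(Add(-4, H), Add(-5, m)) = Mul(Add(-5, m), Add(-4, H)))
p = 0 (p = Add(6, -6) = 0)
Function('l')(z) = Add(-2, Pow(Add(1, z), Rational(1, 2))) (Function('l')(z) = Add(-2, Pow(Add(z, 1), Rational(1, 2))) = Add(-2, Pow(Add(1, z), Rational(1, 2))))
Function('C')(y) = Mul(Pow(y, -1), Add(-10, Mul(2, y))) (Function('C')(y) = Mul(Add(20, Mul(-5, 6), Mul(-4, y), Mul(6, y)), Pow(y, -1)) = Mul(Add(20, -30, Mul(-4, y), Mul(6, y)), Pow(y, -1)) = Mul(Add(-10, Mul(2, y)), Pow(y, -1)) = Mul(Pow(y, -1), Add(-10, Mul(2, y))))
Pow(Function('C')(Function('l')(p)), 3) = Pow(Add(2, Mul(-10, Pow(Add(-2, Pow(Add(1, 0), Rational(1, 2))), -1))), 3) = Pow(Add(2, Mul(-10, Pow(Add(-2, Pow(1, Rational(1, 2))), -1))), 3) = Pow(Add(2, Mul(-10, Pow(Add(-2, 1), -1))), 3) = Pow(Add(2, Mul(-10, Pow(-1, -1))), 3) = Pow(Add(2, Mul(-10, -1)), 3) = Pow(Add(2, 10), 3) = Pow(12, 3) = 1728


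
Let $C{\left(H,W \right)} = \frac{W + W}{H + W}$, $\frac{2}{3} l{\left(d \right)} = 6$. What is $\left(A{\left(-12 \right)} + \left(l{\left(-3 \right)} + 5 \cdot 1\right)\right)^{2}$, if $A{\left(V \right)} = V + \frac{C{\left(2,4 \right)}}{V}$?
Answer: $\frac{289}{81} \approx 3.5679$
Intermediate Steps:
$l{\left(d \right)} = 9$ ($l{\left(d \right)} = \frac{3}{2} \cdot 6 = 9$)
$C{\left(H,W \right)} = \frac{2 W}{H + W}$
$A{\left(V \right)} = V + \frac{4}{3 V}$ ($A{\left(V \right)} = V + \frac{2 \cdot 4 \frac{1}{2 + 4}}{V} = V + \frac{2 \cdot 4 \cdot \frac{1}{6}}{V} = V + \frac{4}{3 V}$)
$\left(A{\left(-12 \right)} + \left(l{\left(-3 \right)} + 5 \cdot 1\right)\right)^{2} = \left(\left(-12 + \frac{4}{3 \left(-12\right)}\right) + \left(9 + 5 \cdot 1\right)\right)^{2} = \left(\left(-12 + \frac{4}{3} \left(- \frac{1}{12}\right)\right) + \left(9 + 5\right)\right)^{2} = \left(\left(-12 - \frac{1}{9}\right) + 14\right)^{2} = \left(- \frac{109}{9} + 14\right)^{2} = \left(\frac{17}{9}\right)^{2} = \frac{289}{81}$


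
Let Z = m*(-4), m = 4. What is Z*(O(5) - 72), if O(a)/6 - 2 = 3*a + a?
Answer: -960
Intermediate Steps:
O(a) = 12 + 24*a (O(a) = 12 + 6*(3*a + a) = 12 + 6*(4*a) = 12 + 24*a)
Z = -16 (Z = 4*(-4) = -16)
Z*(O(5) - 72) = -16*((12 + 24*5) - 72) = -16*((12 + 120) - 72) = -16*(132 - 72) = -16*60 = -960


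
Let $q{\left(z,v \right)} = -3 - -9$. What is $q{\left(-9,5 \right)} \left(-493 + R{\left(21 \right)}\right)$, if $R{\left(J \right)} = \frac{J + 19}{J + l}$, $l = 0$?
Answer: $- \frac{20626}{7} \approx -2946.6$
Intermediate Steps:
$R{\left(J \right)} = \frac{19 + J}{J}$ ($R{\left(J \right)} = \frac{J + 19}{J + 0} = \frac{19 + J}{J}$)
$q{\left(z,v \right)} = 6$ ($q{\left(z,v \right)} = -3 + 9 = 6$)
$q{\left(-9,5 \right)} \left(-493 + R{\left(21 \right)}\right) = 6 \left(-493 + \frac{19 + 21}{21}\right) = 6 \left(-493 + \frac{1}{21} \cdot 40\right) = 6 \left(-493 + \frac{40}{21}\right) = 6 \left(- \frac{10313}{21}\right) = - \frac{20626}{7}$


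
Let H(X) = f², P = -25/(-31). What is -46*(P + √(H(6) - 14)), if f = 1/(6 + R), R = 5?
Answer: -1150/31 - 46*I*√1693/11 ≈ -37.097 - 172.07*I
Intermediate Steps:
f = 1/11 (f = 1/(6 + 5) = 1/11 ≈ 0.090909)
P = 25/31 (P = -25*(-1/31) = 25/31 ≈ 0.80645)
H(X) = 1/121 (H(X) = (1/11)² = 1/121)
-46*(P + √(H(6) - 14)) = -46*(25/31 + √(1/121 - 14)) = -46*(25/31 + √(-1693/121)) = -46*(25/31 + I*√1693/11) = -1150/31 - 46*I*√1693/11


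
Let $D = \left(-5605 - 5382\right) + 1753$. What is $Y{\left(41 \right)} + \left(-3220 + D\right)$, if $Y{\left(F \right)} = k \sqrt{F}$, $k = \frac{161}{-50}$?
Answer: $-12454 - \frac{161 \sqrt{41}}{50} \approx -12475.0$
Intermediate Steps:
$D = -9234$ ($D = -10987 + 1753 = -9234$)
$k = - \frac{161}{50}$ ($k = 161 \left(- \frac{1}{50}\right) = - \frac{161}{50} \approx -3.22$)
$Y{\left(F \right)} = - \frac{161 \sqrt{F}}{50}$
$Y{\left(41 \right)} + \left(-3220 + D\right) = - \frac{161 \sqrt{41}}{50} - 12454 = -12454 - \frac{161 \sqrt{41}}{50}$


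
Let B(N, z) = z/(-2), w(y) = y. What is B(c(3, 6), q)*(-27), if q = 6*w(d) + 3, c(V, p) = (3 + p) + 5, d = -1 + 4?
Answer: 567/2 ≈ 283.50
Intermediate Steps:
d = 3
c(V, p) = 8 + p
q = 21 (q = 6*3 + 3 = 18 + 3 = 21)
B(N, z) = -z/2 (B(N, z) = z*(-½) = -z/2)
B(c(3, 6), q)*(-27) = -½*21*(-27) = -21/2*(-27) = 567/2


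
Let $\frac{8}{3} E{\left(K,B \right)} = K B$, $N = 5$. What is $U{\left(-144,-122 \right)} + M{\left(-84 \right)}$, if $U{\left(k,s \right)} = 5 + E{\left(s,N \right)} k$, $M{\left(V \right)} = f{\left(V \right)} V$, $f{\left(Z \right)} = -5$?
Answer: $33365$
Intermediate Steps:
$E{\left(K,B \right)} = \frac{3 B K}{8}$ ($E{\left(K,B \right)} = \frac{3 K B}{8} = \frac{3 B K}{8}$)
$M{\left(V \right)} = - 5 V$
$U{\left(k,s \right)} = 5 + \frac{15 k s}{8}$ ($U{\left(k,s \right)} = 5 + \frac{3}{8} \cdot 5 s k = 5 + \frac{15 s}{8} k = 5 + \frac{15 k s}{8}$)
$U{\left(-144,-122 \right)} + M{\left(-84 \right)} = \left(5 + \frac{15}{8} \left(-144\right) \left(-122\right)\right) - -420 = \left(5 + 32940\right) + 420 = 32945 + 420 = 33365$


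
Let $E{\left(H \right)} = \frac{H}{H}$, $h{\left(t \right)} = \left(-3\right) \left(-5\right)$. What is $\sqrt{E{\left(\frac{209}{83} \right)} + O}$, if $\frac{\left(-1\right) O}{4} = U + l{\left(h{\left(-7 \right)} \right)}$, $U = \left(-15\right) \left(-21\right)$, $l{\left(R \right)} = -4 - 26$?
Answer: $i \sqrt{1139} \approx 33.749 i$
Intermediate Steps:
$h{\left(t \right)} = 15$
$l{\left(R \right)} = -30$ ($l{\left(R \right)} = -4 - 26 = -30$)
$U = 315$
$E{\left(H \right)} = 1$
$O = -1140$ ($O = - 4 \left(315 - 30\right) = \left(-4\right) 285 = -1140$)
$\sqrt{E{\left(\frac{209}{83} \right)} + O} = \sqrt{1 - 1140} = \sqrt{-1139} = i \sqrt{1139}$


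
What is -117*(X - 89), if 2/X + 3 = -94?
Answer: 1010295/97 ≈ 10415.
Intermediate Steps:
X = -2/97 (X = 2/(-3 - 94) = 2/(-97) = 2*(-1/97) = -2/97 ≈ -0.020619)
-117*(X - 89) = -117*(-2/97 - 89) = -117*(-8635/97) = 1010295/97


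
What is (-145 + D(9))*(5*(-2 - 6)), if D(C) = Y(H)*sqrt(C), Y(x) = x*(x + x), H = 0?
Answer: 5800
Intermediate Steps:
Y(x) = 2*x**2 (Y(x) = x*(2*x) = 2*x**2)
D(C) = 0 (D(C) = (2*0**2)*sqrt(C) = (2*0)*sqrt(C) = 0*sqrt(C) = 0)
(-145 + D(9))*(5*(-2 - 6)) = (-145 + 0)*(5*(-2 - 6)) = -725*(-8) = -145*(-40) = 5800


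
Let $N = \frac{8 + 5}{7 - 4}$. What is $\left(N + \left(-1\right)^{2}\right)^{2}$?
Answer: $\frac{256}{9} \approx 28.444$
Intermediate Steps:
$N = \frac{13}{3} \approx 4.3333$
$\left(N + \left(-1\right)^{2}\right)^{2} = \left(\frac{13}{3} + \left(-1\right)^{2}\right)^{2} = \left(\frac{13}{3} + 1\right)^{2} = \left(\frac{16}{3}\right)^{2} = \frac{256}{9}$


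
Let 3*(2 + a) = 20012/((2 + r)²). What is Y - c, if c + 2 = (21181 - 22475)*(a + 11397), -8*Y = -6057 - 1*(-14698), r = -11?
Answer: 28869601069/1944 ≈ 1.4851e+7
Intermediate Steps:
Y = -8641/8 (Y = -(-6057 - 1*(-14698))/8 = -(-6057 + 14698)/8 = -⅛*8641 = -8641/8 ≈ -1080.1)
a = 19526/243 (a = -2 + (20012/((2 - 11)²))/3 = -2 + (20012/((-9)²))/3 = -2 + (20012/81)/3 = -2 + (20012*(1/81))/3 = -2 + (⅓)*(20012/81) = -2 + 20012/243 = 19526/243 ≈ 80.354)
c = -3608962604/243 (c = -2 + (21181 - 22475)*(19526/243 + 11397) = -2 - 1294*2788997/243 = -2 - 3608962118/243 = -3608962604/243 ≈ -1.4852e+7)
Y - c = -8641/8 - 1*(-3608962604/243) = -8641/8 + 3608962604/243 = 28869601069/1944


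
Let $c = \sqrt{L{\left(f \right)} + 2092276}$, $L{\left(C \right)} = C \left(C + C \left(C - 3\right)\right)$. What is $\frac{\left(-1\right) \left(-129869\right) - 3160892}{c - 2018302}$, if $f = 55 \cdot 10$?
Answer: $\frac{3058759891473}{2036687550464} + \frac{9093069 \sqrt{4662841}}{2036687550464} \approx 1.5115$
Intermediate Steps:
$f = 550$
$L{\left(C \right)} = C \left(C + C \left(-3 + C\right)\right)$
$c = 6 \sqrt{4662841}$ ($c = \sqrt{550^{2} \left(-2 + 550\right) + 2092276} = \sqrt{302500 \cdot 548 + 2092276} = \sqrt{165770000 + 2092276} = \sqrt{167862276} = 6 \sqrt{4662841} \approx 12956.0$)
$\frac{\left(-1\right) \left(-129869\right) - 3160892}{c - 2018302} = \frac{\left(-1\right) \left(-129869\right) - 3160892}{6 \sqrt{4662841} - 2018302} = \frac{129869 - 3160892}{-2018302 + 6 \sqrt{4662841}} = - \frac{3031023}{-2018302 + 6 \sqrt{4662841}}$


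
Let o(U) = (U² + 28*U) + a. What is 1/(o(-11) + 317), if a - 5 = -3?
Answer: 1/132 ≈ 0.0075758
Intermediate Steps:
a = 2 (a = 5 - 3 = 2)
o(U) = 2 + U² + 28*U (o(U) = (U² + 28*U) + 2 = 2 + U² + 28*U)
1/(o(-11) + 317) = 1/((2 + (-11)² + 28*(-11)) + 317) = 1/((2 + 121 - 308) + 317) = 1/(-185 + 317) = 1/132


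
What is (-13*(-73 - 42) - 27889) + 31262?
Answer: 4868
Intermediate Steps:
(-13*(-73 - 42) - 27889) + 31262 = (-13*(-115) - 27889) + 31262 = (1495 - 27889) + 31262 = -26394 + 31262 = 4868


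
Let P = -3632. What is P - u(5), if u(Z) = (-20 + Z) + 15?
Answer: -3632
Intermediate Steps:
u(Z) = -5 + Z
P - u(5) = -3632 - (-5 + 5) = -3632 - 1*0 = -3632 + 0 = -3632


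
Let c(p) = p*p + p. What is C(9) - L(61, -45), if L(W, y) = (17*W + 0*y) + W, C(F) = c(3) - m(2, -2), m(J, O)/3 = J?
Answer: -1092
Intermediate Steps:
m(J, O) = 3*J
c(p) = p + p**2 (c(p) = p**2 + p = p + p**2)
C(F) = 6 (C(F) = 3*(1 + 3) - 3*2 = 3*4 - 1*6 = 12 - 6 = 6)
L(W, y) = 18*W (L(W, y) = (17*W + 0) + W = 17*W + W = 18*W)
C(9) - L(61, -45) = 6 - 18*61 = 6 - 1*1098 = 6 - 1098 = -1092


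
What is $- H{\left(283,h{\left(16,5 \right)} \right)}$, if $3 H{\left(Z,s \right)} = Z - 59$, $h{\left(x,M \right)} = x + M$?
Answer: $- \frac{224}{3} \approx -74.667$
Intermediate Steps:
$h{\left(x,M \right)} = M + x$
$H{\left(Z,s \right)} = - \frac{59}{3} + \frac{Z}{3}$ ($H{\left(Z,s \right)} = \frac{Z - 59}{3} = \frac{-59 + Z}{3} = - \frac{59}{3} + \frac{Z}{3}$)
$- H{\left(283,h{\left(16,5 \right)} \right)} = - (- \frac{59}{3} + \frac{1}{3} \cdot 283) = - (- \frac{59}{3} + \frac{283}{3}) = \left(-1\right) \frac{224}{3} = - \frac{224}{3}$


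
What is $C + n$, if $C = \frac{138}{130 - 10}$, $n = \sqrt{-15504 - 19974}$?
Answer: $\frac{23}{20} + 9 i \sqrt{438} \approx 1.15 + 188.36 i$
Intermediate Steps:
$n = 9 i \sqrt{438}$ ($n = \sqrt{-35478} = 9 i \sqrt{438} \approx 188.36 i$)
$C = \frac{23}{20}$ ($C = \frac{138}{130 + \left(-58 + 48\right)} = \frac{138}{130 - 10} = \frac{138}{120} = 138 \cdot \frac{1}{120} = \frac{23}{20} \approx 1.15$)
$C + n = \frac{23}{20} + 9 i \sqrt{438}$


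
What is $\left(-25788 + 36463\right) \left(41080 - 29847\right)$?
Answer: $119912275$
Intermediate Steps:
$\left(-25788 + 36463\right) \left(41080 - 29847\right) = 10675 \cdot 11233 = 119912275$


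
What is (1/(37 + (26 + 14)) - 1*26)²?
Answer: 4004001/5929 ≈ 675.33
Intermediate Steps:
(1/(37 + (26 + 14)) - 1*26)² = (1/(37 + 40) - 26)² = (1/77 - 26)² = (-2001/77)² = 4004001/5929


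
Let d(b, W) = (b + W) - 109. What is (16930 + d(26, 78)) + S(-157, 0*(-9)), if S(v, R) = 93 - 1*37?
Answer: 16981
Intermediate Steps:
S(v, R) = 56 (S(v, R) = 93 - 37 = 56)
d(b, W) = -109 + W + b (d(b, W) = (W + b) - 109 = -109 + W + b)
(16930 + d(26, 78)) + S(-157, 0*(-9)) = (16930 + (-109 + 78 + 26)) + 56 = (16930 - 5) + 56 = 16925 + 56 = 16981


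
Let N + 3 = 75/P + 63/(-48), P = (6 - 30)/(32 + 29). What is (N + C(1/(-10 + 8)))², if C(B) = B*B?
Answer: 9703225/256 ≈ 37903.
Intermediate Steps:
P = -24/61 ≈ -0.39344
N = -3119/16 (N = -3 + (75/(-24/61) + 63/(-48)) = -3 + (75*(-61/24) + 63*(-1/48)) = -3 + (-1525/8 - 21/16) = -3 - 3071/16 = -3119/16 ≈ -194.94)
C(B) = B²
(N + C(1/(-10 + 8)))² = (-3119/16 + (1/(-10 + 8))²)² = (-3119/16 + (1/(-2))²)² = (-3119/16 + (-½)²)² = (-3119/16 + ¼)² = (-3115/16)² = 9703225/256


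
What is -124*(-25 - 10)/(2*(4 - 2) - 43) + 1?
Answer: -4301/39 ≈ -110.28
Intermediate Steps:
-124*(-25 - 10)/(2*(4 - 2) - 43) + 1 = -(-4340)/(2*2 - 43) + 1 = -(-4340)/(4 - 43) + 1 = -(-4340)/(-39) + 1 = -(-4340)*(-1)/39 + 1 = -124*35/39 + 1 = -4340/39 + 1 = -4301/39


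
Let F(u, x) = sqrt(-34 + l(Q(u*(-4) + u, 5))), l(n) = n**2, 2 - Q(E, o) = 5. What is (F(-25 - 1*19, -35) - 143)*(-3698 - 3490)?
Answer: 1027884 - 35940*I ≈ 1.0279e+6 - 35940.0*I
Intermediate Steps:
Q(E, o) = -3 (Q(E, o) = 2 - 1*5 = 2 - 5 = -3)
F(u, x) = 5*I (F(u, x) = sqrt(-34 + (-3)**2) = sqrt(-34 + 9) = sqrt(-25) = 5*I)
(F(-25 - 1*19, -35) - 143)*(-3698 - 3490) = (5*I - 143)*(-3698 - 3490) = (-143 + 5*I)*(-7188) = 1027884 - 35940*I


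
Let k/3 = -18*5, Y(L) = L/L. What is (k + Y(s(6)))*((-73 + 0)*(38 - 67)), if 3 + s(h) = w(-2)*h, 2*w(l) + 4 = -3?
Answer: -569473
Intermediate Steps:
w(l) = -7/2 (w(l) = -2 + (½)*(-3) = -2 - 3/2 = -7/2)
s(h) = -3 - 7*h/2
Y(L) = 1
k = -270 (k = 3*(-18*5) = 3*(-90) = -270)
(k + Y(s(6)))*((-73 + 0)*(38 - 67)) = (-270 + 1)*((-73 + 0)*(38 - 67)) = -(-19637)*(-29) = -269*2117 = -569473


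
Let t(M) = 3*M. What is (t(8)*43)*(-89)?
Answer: -91848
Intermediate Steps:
(t(8)*43)*(-89) = ((3*8)*43)*(-89) = (24*43)*(-89) = 1032*(-89) = -91848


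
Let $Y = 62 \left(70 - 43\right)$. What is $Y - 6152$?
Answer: $-4478$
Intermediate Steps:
$Y = 1674$ ($Y = 62 \cdot 27 = 1674$)
$Y - 6152 = 1674 - 6152 = -4478$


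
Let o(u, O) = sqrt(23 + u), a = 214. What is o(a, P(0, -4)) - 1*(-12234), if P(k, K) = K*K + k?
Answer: 12234 + sqrt(237) ≈ 12249.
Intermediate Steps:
P(k, K) = k + K**2 (P(k, K) = K**2 + k = k + K**2)
o(a, P(0, -4)) - 1*(-12234) = sqrt(23 + 214) - 1*(-12234) = sqrt(237) + 12234 = 12234 + sqrt(237)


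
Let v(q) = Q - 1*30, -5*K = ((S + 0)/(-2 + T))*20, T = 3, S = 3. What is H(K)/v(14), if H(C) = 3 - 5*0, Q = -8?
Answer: -3/38 ≈ -0.078947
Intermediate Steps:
K = -12 (K = -(3 + 0)/(-2 + 3)*20/5 = -3/1*20/5 = -3*1*20/5 = -3*20/5 = -⅕*60 = -12)
H(C) = 3 (H(C) = 3 + 0 = 3)
v(q) = -38 (v(q) = -8 - 1*30 = -8 - 30 = -38)
H(K)/v(14) = 3/(-38) = 3*(-1/38) = -3/38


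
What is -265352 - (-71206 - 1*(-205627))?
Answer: -399773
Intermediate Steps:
-265352 - (-71206 - 1*(-205627)) = -265352 - (-71206 + 205627) = -265352 - 1*134421 = -265352 - 134421 = -399773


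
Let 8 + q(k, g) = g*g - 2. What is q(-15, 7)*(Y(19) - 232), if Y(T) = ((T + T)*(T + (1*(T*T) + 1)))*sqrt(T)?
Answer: -9048 + 564642*sqrt(19) ≈ 2.4522e+6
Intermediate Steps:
Y(T) = 2*T**(3/2)*(1 + T + T**2) (Y(T) = ((2*T)*(T + (1*T**2 + 1)))*sqrt(T) = ((2*T)*(T + (T**2 + 1)))*sqrt(T) = ((2*T)*(T + (1 + T**2)))*sqrt(T) = ((2*T)*(1 + T + T**2))*sqrt(T) = (2*T*(1 + T + T**2))*sqrt(T) = 2*T**(3/2)*(1 + T + T**2))
q(k, g) = -10 + g**2 (q(k, g) = -8 + (g*g - 2) = -8 + (g**2 - 2) = -8 + (-2 + g**2) = -10 + g**2)
q(-15, 7)*(Y(19) - 232) = (-10 + 7**2)*(2*19**(3/2)*(1 + 19 + 19**2) - 232) = (-10 + 49)*(2*(19*sqrt(19))*(1 + 19 + 361) - 232) = 39*(2*(19*sqrt(19))*381 - 232) = 39*(14478*sqrt(19) - 232) = 39*(-232 + 14478*sqrt(19)) = -9048 + 564642*sqrt(19)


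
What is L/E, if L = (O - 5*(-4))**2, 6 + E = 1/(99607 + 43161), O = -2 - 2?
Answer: -36548608/856607 ≈ -42.667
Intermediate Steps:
O = -4
E = -856607/142768 (E = -6 + 1/(99607 + 43161) = -6 + 1/142768 = -856607/142768 ≈ -6.0000)
L = 256 (L = (-4 - 5*(-4))**2 = (-4 + 20)**2 = 16**2 = 256)
L/E = 256/(-856607/142768) = 256*(-142768/856607) = -36548608/856607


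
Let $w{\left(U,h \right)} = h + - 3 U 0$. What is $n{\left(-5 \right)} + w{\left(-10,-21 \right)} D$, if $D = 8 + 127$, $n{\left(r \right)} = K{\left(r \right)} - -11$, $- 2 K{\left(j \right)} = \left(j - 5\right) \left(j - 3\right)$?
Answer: $-2864$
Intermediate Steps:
$K{\left(j \right)} = - \frac{\left(-5 + j\right) \left(-3 + j\right)}{2}$ ($K{\left(j \right)} = - \frac{\left(j - 5\right) \left(j - 3\right)}{2} = - \frac{\left(-5 + j\right) \left(-3 + j\right)}{2}$)
$n{\left(r \right)} = \frac{7}{2} + 4 r - \frac{r^{2}}{2}$ ($n{\left(r \right)} = \left(- \frac{15}{2} + 4 r - \frac{r^{2}}{2}\right) - -11 = \left(- \frac{15}{2} + 4 r - \frac{r^{2}}{2}\right) + 11 = \frac{7}{2} + 4 r - \frac{r^{2}}{2}$)
$w{\left(U,h \right)} = h$ ($w{\left(U,h \right)} = h + 0 = h$)
$D = 135$
$n{\left(-5 \right)} + w{\left(-10,-21 \right)} D = \left(\frac{7}{2} + 4 \left(-5\right) - \frac{\left(-5\right)^{2}}{2}\right) - 2835 = \left(\frac{7}{2} - 20 - \frac{25}{2}\right) - 2835 = -29 - 2835 = -2864$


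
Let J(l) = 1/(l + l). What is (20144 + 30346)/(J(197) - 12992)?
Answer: -19893060/5118847 ≈ -3.8862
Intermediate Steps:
J(l) = 1/(2*l)
(20144 + 30346)/(J(197) - 12992) = (20144 + 30346)/((½)/197 - 12992) = 50490/((½)*(1/197) - 12992) = 50490/(1/394 - 12992) = 50490/(-5118847/394) = 50490*(-394/5118847) = -19893060/5118847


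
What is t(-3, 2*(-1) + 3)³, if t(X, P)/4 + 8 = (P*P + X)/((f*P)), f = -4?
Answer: -27000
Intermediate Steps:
t(X, P) = -32 - (X + P²)/P (t(X, P) = -32 + 4*((P*P + X)/((-4*P))) = -32 + 4*((P² + X)*(-1/(4*P))) = -32 + 4*((X + P²)*(-1/(4*P))) = -32 + 4*(-(X + P²)/(4*P)) = -32 - (X + P²)/P)
t(-3, 2*(-1) + 3)³ = (-32 - (2*(-1) + 3) - 1*(-3)/(2*(-1) + 3))³ = (-32 - (-2 + 3) - 1*(-3)/(-2 + 3))³ = (-32 - 1*1 - 1*(-3)/1)³ = (-32 - 1 - 1*(-3)*1)³ = (-32 - 1 + 3)³ = (-30)³ = -27000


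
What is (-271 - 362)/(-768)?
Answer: 211/256 ≈ 0.82422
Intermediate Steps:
(-271 - 362)/(-768) = -633*(-1/768) = 211/256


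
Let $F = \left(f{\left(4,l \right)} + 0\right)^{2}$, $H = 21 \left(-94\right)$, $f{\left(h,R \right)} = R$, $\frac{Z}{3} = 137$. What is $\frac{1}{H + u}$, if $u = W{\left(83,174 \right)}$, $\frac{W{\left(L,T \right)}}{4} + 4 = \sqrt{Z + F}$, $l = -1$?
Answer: $- \frac{995}{1976754} - \frac{2 \sqrt{103}}{988377} \approx -0.00052389$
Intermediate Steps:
$Z = 411$ ($Z = 3 \cdot 137 = 411$)
$H = -1974$
$F = 1$ ($F = \left(-1 + 0\right)^{2} = \left(-1\right)^{2} = 1$)
$W{\left(L,T \right)} = -16 + 8 \sqrt{103}$ ($W{\left(L,T \right)} = -16 + 4 \sqrt{411 + 1} = -16 + 4 \sqrt{412} = -16 + 4 \cdot 2 \sqrt{103} = -16 + 8 \sqrt{103}$)
$u = -16 + 8 \sqrt{103} \approx 65.191$
$\frac{1}{H + u} = \frac{1}{-1974 - \left(16 - 8 \sqrt{103}\right)} = \frac{1}{-1990 + 8 \sqrt{103}}$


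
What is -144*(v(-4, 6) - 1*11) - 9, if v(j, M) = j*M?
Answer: 5031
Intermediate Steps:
v(j, M) = M*j
-144*(v(-4, 6) - 1*11) - 9 = -144*(6*(-4) - 1*11) - 9 = -144*(-24 - 11) - 9 = -144*(-35) - 9 = 5040 - 9 = 5031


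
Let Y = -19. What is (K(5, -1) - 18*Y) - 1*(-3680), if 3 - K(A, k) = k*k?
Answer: 4024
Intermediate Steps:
K(A, k) = 3 - k² (K(A, k) = 3 - k*k = 3 - k²)
(K(5, -1) - 18*Y) - 1*(-3680) = ((3 - 1*(-1)²) - 18*(-19)) - 1*(-3680) = ((3 - 1*1) + 342) + 3680 = ((3 - 1) + 342) + 3680 = (2 + 342) + 3680 = 344 + 3680 = 4024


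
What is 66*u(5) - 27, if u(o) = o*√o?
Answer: -27 + 330*√5 ≈ 710.90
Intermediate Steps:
u(o) = o^(3/2)
66*u(5) - 27 = 66*5^(3/2) - 27 = 66*(5*√5) - 27 = 330*√5 - 27 = -27 + 330*√5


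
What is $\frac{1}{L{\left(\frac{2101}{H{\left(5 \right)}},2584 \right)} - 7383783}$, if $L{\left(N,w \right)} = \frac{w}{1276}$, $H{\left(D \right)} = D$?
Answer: $- \frac{319}{2355426131} \approx -1.3543 \cdot 10^{-7}$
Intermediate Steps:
$L{\left(N,w \right)} = \frac{w}{1276}$ ($L{\left(N,w \right)} = w \frac{1}{1276} = \frac{w}{1276}$)
$\frac{1}{L{\left(\frac{2101}{H{\left(5 \right)}},2584 \right)} - 7383783} = \frac{1}{\frac{1}{1276} \cdot 2584 - 7383783} = \frac{1}{\frac{646}{319} - 7383783} = \frac{1}{- \frac{2355426131}{319}} = - \frac{319}{2355426131}$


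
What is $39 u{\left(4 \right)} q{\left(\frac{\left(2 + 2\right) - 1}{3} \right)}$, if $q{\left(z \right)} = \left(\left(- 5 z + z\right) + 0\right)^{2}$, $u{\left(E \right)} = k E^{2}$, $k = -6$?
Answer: $-59904$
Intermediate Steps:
$u{\left(E \right)} = - 6 E^{2}$
$q{\left(z \right)} = 16 z^{2}$ ($q{\left(z \right)} = \left(- 4 z + 0\right)^{2} = \left(- 4 z\right)^{2} = 16 z^{2}$)
$39 u{\left(4 \right)} q{\left(\frac{\left(2 + 2\right) - 1}{3} \right)} = 39 \left(- 6 \cdot 4^{2}\right) 16 \left(\frac{\left(2 + 2\right) - 1}{3}\right)^{2} = 39 \left(\left(-6\right) 16\right) 16 \left(\left(4 - 1\right) \frac{1}{3}\right)^{2} = 39 \left(-96\right) 16 \left(3 \cdot \frac{1}{3}\right)^{2} = - 3744 \cdot 16 \cdot 1^{2} = - 3744 \cdot 16 \cdot 1 = \left(-3744\right) 16 = -59904$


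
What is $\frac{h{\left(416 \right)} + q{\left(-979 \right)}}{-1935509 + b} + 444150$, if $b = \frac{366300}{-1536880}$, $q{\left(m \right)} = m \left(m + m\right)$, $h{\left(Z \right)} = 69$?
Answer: $\frac{66059291263088006}{148732271911} \approx 4.4415 \cdot 10^{5}$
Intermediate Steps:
$q{\left(m \right)} = 2 m^{2}$ ($q{\left(m \right)} = m 2 m = 2 m^{2}$)
$b = - \frac{18315}{76844}$ ($b = 366300 \left(- \frac{1}{1536880}\right) = - \frac{18315}{76844} \approx -0.23834$)
$\frac{h{\left(416 \right)} + q{\left(-979 \right)}}{-1935509 + b} + 444150 = \frac{69 + 2 \left(-979\right)^{2}}{-1935509 - \frac{18315}{76844}} + 444150 = \frac{69 + 2 \cdot 958441}{- \frac{148732271911}{76844}} + 444150 = \left(69 + 1916882\right) \left(- \frac{76844}{148732271911}\right) + 444150 = 1916951 \left(- \frac{76844}{148732271911}\right) + 444150 = - \frac{147306182644}{148732271911} + 444150 = \frac{66059291263088006}{148732271911}$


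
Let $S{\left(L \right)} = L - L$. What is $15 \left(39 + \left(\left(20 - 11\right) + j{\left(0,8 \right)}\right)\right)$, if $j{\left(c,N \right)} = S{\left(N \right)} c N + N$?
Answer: $840$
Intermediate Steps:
$S{\left(L \right)} = 0$
$j{\left(c,N \right)} = N$ ($j{\left(c,N \right)} = 0 c N + N = 0 N + N = 0 + N = N$)
$15 \left(39 + \left(\left(20 - 11\right) + j{\left(0,8 \right)}\right)\right) = 15 \left(39 + \left(\left(20 - 11\right) + 8\right)\right) = 15 \left(39 + \left(9 + 8\right)\right) = 15 \left(39 + 17\right) = 15 \cdot 56 = 840$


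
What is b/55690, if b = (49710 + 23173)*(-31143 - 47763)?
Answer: -2875452999/27845 ≈ -1.0327e+5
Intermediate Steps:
b = -5750905998 (b = 72883*(-78906) = -5750905998)
b/55690 = -5750905998/55690 = -5750905998*1/55690 = -2875452999/27845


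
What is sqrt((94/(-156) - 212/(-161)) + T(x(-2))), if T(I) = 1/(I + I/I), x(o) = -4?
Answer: sqrt(60064914)/12558 ≈ 0.61715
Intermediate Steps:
T(I) = 1/(1 + I) (T(I) = 1/(I + 1) = 1/(1 + I))
sqrt((94/(-156) - 212/(-161)) + T(x(-2))) = sqrt((94/(-156) - 212/(-161)) + 1/(1 - 4)) = sqrt((94*(-1/156) - 212*(-1/161)) + 1/(-3)) = sqrt((-47/78 + 212/161) - 1/3) = sqrt(8969/12558 - 1/3) = sqrt(4783/12558) = sqrt(60064914)/12558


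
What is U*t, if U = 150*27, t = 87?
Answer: 352350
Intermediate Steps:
U = 4050
U*t = 4050*87 = 352350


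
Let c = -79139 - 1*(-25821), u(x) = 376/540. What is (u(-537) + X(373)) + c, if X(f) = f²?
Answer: 11584579/135 ≈ 85812.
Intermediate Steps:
u(x) = 94/135 (u(x) = 376*(1/540) = 94/135)
c = -53318 (c = -79139 + 25821 = -53318)
(u(-537) + X(373)) + c = (94/135 + 373²) - 53318 = (94/135 + 139129) - 53318 = 18782509/135 - 53318 = 11584579/135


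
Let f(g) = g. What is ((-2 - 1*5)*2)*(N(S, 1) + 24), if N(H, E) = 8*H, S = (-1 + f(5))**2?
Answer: -2128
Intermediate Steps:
S = 16 (S = (-1 + 5)**2 = 4**2 = 16)
((-2 - 1*5)*2)*(N(S, 1) + 24) = ((-2 - 1*5)*2)*(8*16 + 24) = ((-2 - 5)*2)*(128 + 24) = -7*2*152 = -14*152 = -2128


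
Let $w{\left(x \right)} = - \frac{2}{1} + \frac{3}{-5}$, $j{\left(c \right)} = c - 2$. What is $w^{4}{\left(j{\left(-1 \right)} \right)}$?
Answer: $\frac{28561}{625} \approx 45.698$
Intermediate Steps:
$j{\left(c \right)} = -2 + c$
$w{\left(x \right)} = - \frac{13}{5}$ ($w{\left(x \right)} = \left(-2\right) 1 + 3 \left(- \frac{1}{5}\right) = -2 - \frac{3}{5} = - \frac{13}{5}$)
$w^{4}{\left(j{\left(-1 \right)} \right)} = \left(- \frac{13}{5}\right)^{4} = \frac{28561}{625}$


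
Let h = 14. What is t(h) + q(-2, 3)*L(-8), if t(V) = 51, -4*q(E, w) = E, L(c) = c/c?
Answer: 103/2 ≈ 51.500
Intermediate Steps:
L(c) = 1
q(E, w) = -E/4
t(h) + q(-2, 3)*L(-8) = 51 - ¼*(-2)*1 = 51 + (½)*1 = 51 + ½ = 103/2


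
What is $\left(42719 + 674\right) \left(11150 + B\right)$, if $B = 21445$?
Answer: $1414394835$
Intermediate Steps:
$\left(42719 + 674\right) \left(11150 + B\right) = \left(42719 + 674\right) \left(11150 + 21445\right) = 43393 \cdot 32595 = 1414394835$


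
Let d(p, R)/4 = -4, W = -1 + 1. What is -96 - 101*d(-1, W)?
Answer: 1520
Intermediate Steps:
W = 0
d(p, R) = -16 (d(p, R) = 4*(-4) = -16)
-96 - 101*d(-1, W) = -96 - 101*(-16) = -96 + 1616 = 1520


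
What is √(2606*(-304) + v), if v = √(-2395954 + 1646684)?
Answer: √(-792224 + I*√749270) ≈ 0.486 + 890.07*I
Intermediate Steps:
v = I*√749270 (v = √(-749270) = I*√749270 ≈ 865.6*I)
√(2606*(-304) + v) = √(2606*(-304) + I*√749270) = √(-792224 + I*√749270)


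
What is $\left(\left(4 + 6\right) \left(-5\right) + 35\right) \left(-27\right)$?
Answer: $405$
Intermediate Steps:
$\left(\left(4 + 6\right) \left(-5\right) + 35\right) \left(-27\right) = \left(10 \left(-5\right) + 35\right) \left(-27\right) = \left(-50 + 35\right) \left(-27\right) = \left(-15\right) \left(-27\right) = 405$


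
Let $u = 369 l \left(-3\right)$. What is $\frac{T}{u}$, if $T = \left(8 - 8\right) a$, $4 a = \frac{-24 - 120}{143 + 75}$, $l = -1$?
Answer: $0$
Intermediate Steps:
$a = - \frac{18}{109}$ ($a = \frac{\left(-24 - 120\right) \frac{1}{143 + 75}}{4} = \frac{\left(-144\right) \frac{1}{218}}{4} = \frac{1}{4} \left(- \frac{72}{109}\right) = - \frac{18}{109} \approx -0.16514$)
$T = 0$ ($T = \left(8 - 8\right) \left(- \frac{18}{109}\right) = 0 \left(- \frac{18}{109}\right) = 0$)
$u = 1107$ ($u = 369 \left(\left(-1\right) \left(-3\right)\right) = 369 \cdot 3 = 1107$)
$\frac{T}{u} = \frac{0}{1107} = 0 \cdot \frac{1}{1107} = 0$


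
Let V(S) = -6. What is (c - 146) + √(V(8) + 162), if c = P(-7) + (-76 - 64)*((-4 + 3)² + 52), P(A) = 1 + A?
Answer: -7572 + 2*√39 ≈ -7559.5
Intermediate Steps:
c = -7426 (c = (1 - 7) + (-76 - 64)*((-4 + 3)² + 52) = -6 - 140*((-1)² + 52) = -6 - 140*(1 + 52) = -6 - 140*53 = -6 - 7420 = -7426)
(c - 146) + √(V(8) + 162) = (-7426 - 146) + √(-6 + 162) = -7572 + √156 = -7572 + 2*√39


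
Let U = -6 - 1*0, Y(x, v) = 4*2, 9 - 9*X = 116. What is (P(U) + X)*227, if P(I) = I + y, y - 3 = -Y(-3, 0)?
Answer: -46762/9 ≈ -5195.8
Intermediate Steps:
X = -107/9 (X = 1 - ⅑*116 = 1 - 116/9 = -107/9 ≈ -11.889)
Y(x, v) = 8
U = -6 (U = -6 + 0 = -6)
y = -5 (y = 3 - 1*8 = 3 - 8 = -5)
P(I) = -5 + I (P(I) = I - 5 = -5 + I)
(P(U) + X)*227 = ((-5 - 6) - 107/9)*227 = (-11 - 107/9)*227 = -206/9*227 = -46762/9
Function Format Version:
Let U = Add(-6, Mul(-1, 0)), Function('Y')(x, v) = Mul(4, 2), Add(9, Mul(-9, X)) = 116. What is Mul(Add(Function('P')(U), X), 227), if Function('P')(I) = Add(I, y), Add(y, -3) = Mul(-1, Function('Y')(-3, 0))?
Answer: Rational(-46762, 9) ≈ -5195.8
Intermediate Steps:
X = Rational(-107, 9) (X = Add(1, Mul(Rational(-1, 9), 116)) = Add(1, Rational(-116, 9)) = Rational(-107, 9) ≈ -11.889)
Function('Y')(x, v) = 8
U = -6 (U = Add(-6, 0) = -6)
y = -5 (y = Add(3, Mul(-1, 8)) = Add(3, -8) = -5)
Function('P')(I) = Add(-5, I) (Function('P')(I) = Add(I, -5) = Add(-5, I))
Mul(Add(Function('P')(U), X), 227) = Mul(Add(Add(-5, -6), Rational(-107, 9)), 227) = Mul(Add(-11, Rational(-107, 9)), 227) = Mul(Rational(-206, 9), 227) = Rational(-46762, 9)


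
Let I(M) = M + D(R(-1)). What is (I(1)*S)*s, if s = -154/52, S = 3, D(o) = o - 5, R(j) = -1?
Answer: 1155/26 ≈ 44.423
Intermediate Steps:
D(o) = -5 + o
I(M) = -6 + M (I(M) = M + (-5 - 1) = M - 6 = -6 + M)
s = -77/26 (s = -154*1/52 = -77/26 ≈ -2.9615)
(I(1)*S)*s = ((-6 + 1)*3)*(-77/26) = -5*3*(-77/26) = -15*(-77/26) = 1155/26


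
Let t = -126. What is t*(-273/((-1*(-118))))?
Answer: 17199/59 ≈ 291.51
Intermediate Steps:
t*(-273/((-1*(-118)))) = -(-34398)/((-1*(-118))) = -(-34398)/118 = -126*(-273/118) = 17199/59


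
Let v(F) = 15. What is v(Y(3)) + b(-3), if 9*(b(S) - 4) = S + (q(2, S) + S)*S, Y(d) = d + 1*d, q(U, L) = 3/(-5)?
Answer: 298/15 ≈ 19.867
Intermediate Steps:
q(U, L) = -⅗ (q(U, L) = 3*(-⅕) = -⅗)
Y(d) = 2*d (Y(d) = d + d = 2*d)
b(S) = 4 + S/9 + S*(-⅗ + S)/9 (b(S) = 4 + (S + (-⅗ + S)*S)/9 = 4 + (S + S*(-⅗ + S))/9 = 4 + (S/9 + S*(-⅗ + S)/9) = 4 + S/9 + S*(-⅗ + S)/9)
v(Y(3)) + b(-3) = 15 + (4 + (⅑)*(-3)² + (2/45)*(-3)) = 15 + (4 + (⅑)*9 - 2/15) = 15 + (4 + 1 - 2/15) = 15 + 73/15 = 298/15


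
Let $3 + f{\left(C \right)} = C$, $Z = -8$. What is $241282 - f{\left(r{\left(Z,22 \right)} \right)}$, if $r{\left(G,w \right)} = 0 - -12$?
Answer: $241273$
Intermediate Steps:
$r{\left(G,w \right)} = 12$ ($r{\left(G,w \right)} = 0 + 12 = 12$)
$f{\left(C \right)} = -3 + C$
$241282 - f{\left(r{\left(Z,22 \right)} \right)} = 241282 - \left(-3 + 12\right) = 241282 - 9 = 241273$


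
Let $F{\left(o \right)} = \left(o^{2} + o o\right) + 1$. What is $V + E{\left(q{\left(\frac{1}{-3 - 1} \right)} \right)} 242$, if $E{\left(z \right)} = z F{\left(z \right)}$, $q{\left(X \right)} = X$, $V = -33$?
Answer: $- \frac{1617}{16} \approx -101.06$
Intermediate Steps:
$F{\left(o \right)} = 1 + 2 o^{2}$ ($F{\left(o \right)} = \left(o^{2} + o^{2}\right) + 1 = 2 o^{2} + 1 = 1 + 2 o^{2}$)
$E{\left(z \right)} = z \left(1 + 2 z^{2}\right)$
$V + E{\left(q{\left(\frac{1}{-3 - 1} \right)} \right)} 242 = -33 + \left(\frac{1}{-3 - 1} + 2 \left(\frac{1}{-3 - 1}\right)^{3}\right) 242 = -33 + \left(\frac{1}{-4} + 2 \left(\frac{1}{-4}\right)^{3}\right) 242 = -33 + \left(- \frac{1}{4} + 2 \left(- \frac{1}{4}\right)^{3}\right) 242 = -33 + \left(- \frac{1}{4} + 2 \left(- \frac{1}{64}\right)\right) 242 = -33 + \left(- \frac{1}{4} - \frac{1}{32}\right) 242 = -33 - \frac{1089}{16} = - \frac{1617}{16}$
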